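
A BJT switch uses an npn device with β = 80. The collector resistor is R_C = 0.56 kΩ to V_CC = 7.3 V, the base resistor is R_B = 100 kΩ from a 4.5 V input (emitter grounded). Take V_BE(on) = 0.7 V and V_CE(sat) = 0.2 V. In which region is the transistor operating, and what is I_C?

Assume active. Base-emitter loop: I_B = (V_BB − V_BE)/R_B = (4.5 − 0.7)/100 = 0.038 mA.
I_C = β·I_B = 80×0.038 = 3.04 mA.
V_CE = V_CC − I_C·R_C = 7.3 − 3.04×0.56 = 5.6 V > V_CE(sat), so the active-region assumption holds.

active; I_C ≈ 3 mA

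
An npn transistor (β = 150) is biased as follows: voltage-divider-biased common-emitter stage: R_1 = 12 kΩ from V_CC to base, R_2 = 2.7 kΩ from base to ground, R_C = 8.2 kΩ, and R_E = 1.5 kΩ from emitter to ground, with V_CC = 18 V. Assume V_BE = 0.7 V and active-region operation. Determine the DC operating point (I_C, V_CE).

I_C ≈ 1.7 mA, V_CE ≈ 1.4 V

Thevenize the base divider: V_Th = V_CC·R_2/(R_1+R_2) = 18×2.7/14.7 = 3.31 V, R_Th = R_1‖R_2 = 2.2 kΩ.
Base-emitter loop: V_Th = I_B·R_Th + V_BE + (β+1)I_B·R_E, so I_B = (3.31 − 0.7) / (2.2 + 151×1.5) = 0.0114 mA.
I_C = β·I_B = 150×0.0114 = 1.71 mA, and I_E = (β+1)I_B = 1.72 mA.
V_CE = V_CC − I_C·R_C − I_E·R_E = 18 − 1.71×8.2 − 1.72×1.5 = 1.4 V.
V_CE = 1.4 V > 0.2 V confirms active-region operation.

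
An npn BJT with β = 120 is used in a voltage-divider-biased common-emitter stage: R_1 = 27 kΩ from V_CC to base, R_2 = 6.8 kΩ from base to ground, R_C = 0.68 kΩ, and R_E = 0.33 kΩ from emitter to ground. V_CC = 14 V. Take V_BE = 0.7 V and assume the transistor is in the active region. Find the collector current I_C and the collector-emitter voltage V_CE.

I_C ≈ 5.6 mA, V_CE ≈ 8.3 V

Thevenize the base divider: V_Th = V_CC·R_2/(R_1+R_2) = 14×6.8/33.8 = 2.82 V, R_Th = R_1‖R_2 = 5.43 kΩ.
Base-emitter loop: V_Th = I_B·R_Th + V_BE + (β+1)I_B·R_E, so I_B = (2.82 − 0.7) / (5.43 + 121×0.33) = 0.0467 mA.
I_C = β·I_B = 120×0.0467 = 5.6 mA, and I_E = (β+1)I_B = 5.65 mA.
V_CE = V_CC − I_C·R_C − I_E·R_E = 14 − 5.6×0.68 − 5.65×0.33 = 8.33 V.
V_CE = 8.33 V > 0.2 V confirms active-region operation.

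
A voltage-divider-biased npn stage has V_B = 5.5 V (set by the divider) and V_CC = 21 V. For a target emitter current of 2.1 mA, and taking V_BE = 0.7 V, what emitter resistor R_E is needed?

R_E ≈ 2.3 kΩ

V_E = V_B − V_BE = 5.5 − 0.7 = 4.8 V.
R_E = V_E / I_E = 4.8 / 2.1 = 2.29 kΩ.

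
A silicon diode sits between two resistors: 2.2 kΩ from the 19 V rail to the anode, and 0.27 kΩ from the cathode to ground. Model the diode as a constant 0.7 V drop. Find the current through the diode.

I ≈ 7.4 mA

The two resistors are in series with the diode, so KVL gives 19 = I·2.2 + 0.7 + I·0.27.
I = (19 − 0.7) / (2.2 + 0.27) kΩ = 18.3 / 2.47 = 7.41 mA.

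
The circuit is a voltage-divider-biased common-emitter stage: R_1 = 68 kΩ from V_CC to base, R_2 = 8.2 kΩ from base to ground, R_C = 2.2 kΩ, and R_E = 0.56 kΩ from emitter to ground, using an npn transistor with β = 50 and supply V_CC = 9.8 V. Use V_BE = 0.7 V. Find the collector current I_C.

Thevenize the base divider: V_Th = V_CC·R_2/(R_1+R_2) = 9.8×8.2/76.2 = 1.05 V, R_Th = R_1‖R_2 = 7.32 kΩ.
Base-emitter loop: V_Th = I_B·R_Th + V_BE + (β+1)I_B·R_E, so I_B = (1.05 − 0.7) / (7.32 + 51×0.56) = 0.00988 mA.
I_C = β·I_B = 50×0.00988 = 0.494 mA, and I_E = (β+1)I_B = 0.504 mA.
V_CE = V_CC − I_C·R_C − I_E·R_E = 9.8 − 0.494×2.2 − 0.504×0.56 = 8.43 V.
V_CE = 8.43 V > 0.2 V confirms active-region operation.

I_C ≈ 0.49 mA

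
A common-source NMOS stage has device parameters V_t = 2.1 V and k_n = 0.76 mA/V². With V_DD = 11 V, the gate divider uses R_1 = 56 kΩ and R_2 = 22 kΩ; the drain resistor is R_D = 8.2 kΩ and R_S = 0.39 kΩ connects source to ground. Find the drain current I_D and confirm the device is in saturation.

V_G = V_DD·R_2/(R_1+R_2) = 11×22/78 = 3.1 V.
Assume saturation: I_D = (k_n/2)(V_GS − V_t)² with V_GS = V_G − I_D·R_S = 3.1 − 0.39·I_D.
Substituting gives 0.0578·I_D² − 1.3·I_D + 0.382 = 0, with roots I_D = 0.298 or 22.1 mA.
The root I_D = 22.1 mA gives V_GS = -5.53 V ≤ V_t, so take I_D = 0.298 mA.
Then V_GS = 2.99 V and V_DS = V_DD − I_D(R_D+R_S) = 11 − 0.298×8.59 = 8.44 V.
Saturation requires V_DS ≥ V_GS − V_t = 0.886 V; 8.44 ≥ 0.886 ✓.

I_D ≈ 0.3 mA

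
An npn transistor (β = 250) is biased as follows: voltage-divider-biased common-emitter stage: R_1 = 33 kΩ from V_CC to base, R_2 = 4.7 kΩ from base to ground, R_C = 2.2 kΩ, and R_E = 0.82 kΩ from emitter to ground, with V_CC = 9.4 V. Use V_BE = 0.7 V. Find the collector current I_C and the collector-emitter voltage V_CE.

I_C ≈ 0.56 mA, V_CE ≈ 7.7 V

Thevenize the base divider: V_Th = V_CC·R_2/(R_1+R_2) = 9.4×4.7/37.7 = 1.17 V, R_Th = R_1‖R_2 = 4.11 kΩ.
Base-emitter loop: V_Th = I_B·R_Th + V_BE + (β+1)I_B·R_E, so I_B = (1.17 − 0.7) / (4.11 + 251×0.82) = 0.00225 mA.
I_C = β·I_B = 250×0.00225 = 0.562 mA, and I_E = (β+1)I_B = 0.564 mA.
V_CE = V_CC − I_C·R_C − I_E·R_E = 9.4 − 0.562×2.2 − 0.564×0.82 = 7.7 V.
V_CE = 7.7 V > 0.2 V confirms active-region operation.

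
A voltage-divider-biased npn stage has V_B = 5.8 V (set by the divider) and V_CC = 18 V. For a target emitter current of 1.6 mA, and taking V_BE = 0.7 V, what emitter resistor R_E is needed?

R_E ≈ 3.2 kΩ

V_E = V_B − V_BE = 5.8 − 0.7 = 5.1 V.
R_E = V_E / I_E = 5.1 / 1.6 = 3.19 kΩ.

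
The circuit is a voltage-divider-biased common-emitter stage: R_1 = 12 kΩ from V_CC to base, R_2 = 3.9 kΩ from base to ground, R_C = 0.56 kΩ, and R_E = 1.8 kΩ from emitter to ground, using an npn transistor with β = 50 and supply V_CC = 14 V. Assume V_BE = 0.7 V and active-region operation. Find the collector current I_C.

I_C ≈ 1.4 mA

Thevenize the base divider: V_Th = V_CC·R_2/(R_1+R_2) = 14×3.9/15.9 = 3.43 V, R_Th = R_1‖R_2 = 2.94 kΩ.
Base-emitter loop: V_Th = I_B·R_Th + V_BE + (β+1)I_B·R_E, so I_B = (3.43 − 0.7) / (2.94 + 51×1.8) = 0.0289 mA.
I_C = β·I_B = 50×0.0289 = 1.44 mA, and I_E = (β+1)I_B = 1.47 mA.
V_CE = V_CC − I_C·R_C − I_E·R_E = 14 − 1.44×0.56 − 1.47×1.8 = 10.5 V.
V_CE = 10.5 V > 0.2 V confirms active-region operation.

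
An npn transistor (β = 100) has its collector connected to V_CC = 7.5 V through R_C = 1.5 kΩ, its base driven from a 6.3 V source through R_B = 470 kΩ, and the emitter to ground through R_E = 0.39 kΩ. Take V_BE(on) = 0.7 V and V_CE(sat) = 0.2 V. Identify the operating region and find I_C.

Assume active. Base-emitter loop: I_B = (V_BB − V_BE)/(R_B + (β+1)R_E) = (6.3 − 0.7)/(470 + 101×0.39) = 0.011 mA.
I_C = β·I_B = 100×0.011 = 1.1 mA.
V_CE = V_CC − I_C·R_C − I_E·R_E = 7.5 − 1.1×1.5 − 1.11×0.39 = 5.42 V > V_CE(sat), so the active-region assumption holds.

active; I_C ≈ 1.1 mA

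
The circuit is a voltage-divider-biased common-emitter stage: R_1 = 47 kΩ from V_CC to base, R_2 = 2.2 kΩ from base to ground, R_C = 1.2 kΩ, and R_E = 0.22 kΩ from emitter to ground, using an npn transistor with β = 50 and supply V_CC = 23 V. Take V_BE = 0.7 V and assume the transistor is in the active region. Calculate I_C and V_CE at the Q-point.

Thevenize the base divider: V_Th = V_CC·R_2/(R_1+R_2) = 23×2.2/49.2 = 1.03 V, R_Th = R_1‖R_2 = 2.1 kΩ.
Base-emitter loop: V_Th = I_B·R_Th + V_BE + (β+1)I_B·R_E, so I_B = (1.03 − 0.7) / (2.1 + 51×0.22) = 0.0247 mA.
I_C = β·I_B = 50×0.0247 = 1.23 mA, and I_E = (β+1)I_B = 1.26 mA.
V_CE = V_CC − I_C·R_C − I_E·R_E = 23 − 1.23×1.2 − 1.26×0.22 = 21.2 V.
V_CE = 21.2 V > 0.2 V confirms active-region operation.

I_C ≈ 1.2 mA, V_CE ≈ 21 V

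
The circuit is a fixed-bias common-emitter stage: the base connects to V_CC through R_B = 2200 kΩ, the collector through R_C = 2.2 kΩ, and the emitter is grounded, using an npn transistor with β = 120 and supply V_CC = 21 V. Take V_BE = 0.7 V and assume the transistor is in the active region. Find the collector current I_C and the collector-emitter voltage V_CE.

Base loop: V_CC = I_B·R_B + V_BE, so I_B = (21 − 0.7)/2200 kΩ = 0.00923 mA.
In the active region I_C = β·I_B = 120 × 0.00923 = 1.11 mA.
Collector loop: V_CE = V_CC − I_C·R_C = 21 − 1.11×2.2 = 18.6 V.
Since V_CE = 18.6 V > V_CE(sat) ≈ 0.2 V, the transistor is in the active region as assumed.

I_C ≈ 1.1 mA, V_CE ≈ 19 V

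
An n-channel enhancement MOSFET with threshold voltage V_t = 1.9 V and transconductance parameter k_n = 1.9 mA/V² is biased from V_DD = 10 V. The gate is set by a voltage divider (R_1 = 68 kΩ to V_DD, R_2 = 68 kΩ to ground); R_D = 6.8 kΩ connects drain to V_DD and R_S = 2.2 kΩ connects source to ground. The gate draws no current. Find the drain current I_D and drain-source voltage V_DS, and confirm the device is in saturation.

V_G = V_DD·R_2/(R_1+R_2) = 10×68/136 = 5 V.
Assume saturation: I_D = (k_n/2)(V_GS − V_t)² with V_GS = V_G − I_D·R_S = 5 − 2.2·I_D.
Substituting gives 4.6·I_D² − 14·I_D + 9.13 = 0, with roots I_D = 0.954 or 2.08 mA.
The root I_D = 2.08 mA gives V_GS = 0.42 V ≤ V_t, so take I_D = 0.954 mA.
Then V_GS = 2.9 V and V_DS = V_DD − I_D(R_D+R_S) = 10 − 0.954×9 = 1.42 V.
Saturation requires V_DS ≥ V_GS − V_t = 1 V; 1.42 ≥ 1 ✓.

I_D ≈ 0.95 mA, V_DS ≈ 1.4 V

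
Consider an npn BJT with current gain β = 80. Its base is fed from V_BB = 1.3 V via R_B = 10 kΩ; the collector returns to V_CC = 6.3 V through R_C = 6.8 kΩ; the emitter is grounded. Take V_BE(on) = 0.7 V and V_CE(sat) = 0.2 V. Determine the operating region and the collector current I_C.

Assume active: I_B = (1.3 − 0.7)/10 = 0.06 mA, giving I_C = β·I_B = 4.8 mA.
But then V_CE = 6.3 − 4.8×6.8 = -26.3 V < V_CE(sat) = 0.2 V — impossible in the active region.
So the transistor is saturated. With V_CE = 0.2 V, I_C = (V_CC − 0.2)/R_C = 6.1/6.8 = 0.897 mA.
Check: β·I_B = 4.8 mA > I_C = 0.897 mA, confirming saturation.

saturation; I_C ≈ 0.9 mA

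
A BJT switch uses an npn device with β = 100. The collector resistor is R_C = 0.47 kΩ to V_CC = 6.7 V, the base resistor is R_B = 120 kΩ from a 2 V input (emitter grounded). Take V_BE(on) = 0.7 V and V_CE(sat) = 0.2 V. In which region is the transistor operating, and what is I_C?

active; I_C ≈ 1.1 mA

Assume active. Base-emitter loop: I_B = (V_BB − V_BE)/R_B = (2 − 0.7)/120 = 0.0108 mA.
I_C = β·I_B = 100×0.0108 = 1.08 mA.
V_CE = V_CC − I_C·R_C = 6.7 − 1.08×0.47 = 6.19 V > V_CE(sat), so the active-region assumption holds.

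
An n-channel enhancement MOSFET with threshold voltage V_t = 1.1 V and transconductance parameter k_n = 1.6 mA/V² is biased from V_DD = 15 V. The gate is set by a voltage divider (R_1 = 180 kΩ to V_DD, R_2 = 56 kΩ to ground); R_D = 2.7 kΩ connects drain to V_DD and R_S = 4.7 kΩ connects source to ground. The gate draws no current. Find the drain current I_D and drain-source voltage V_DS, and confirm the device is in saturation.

I_D ≈ 0.38 mA, V_DS ≈ 12 V

V_G = V_DD·R_2/(R_1+R_2) = 15×56/236 = 3.56 V.
Assume saturation: I_D = (k_n/2)(V_GS − V_t)² with V_GS = V_G − I_D·R_S = 3.56 − 4.7·I_D.
Substituting gives 17.7·I_D² − 19.5·I_D + 4.84 = 0, with roots I_D = 0.377 or 0.726 mA.
The root I_D = 0.726 mA gives V_GS = 0.147 V ≤ V_t, so take I_D = 0.377 mA.
Then V_GS = 1.79 V and V_DS = V_DD − I_D(R_D+R_S) = 15 − 0.377×7.4 = 12.2 V.
Saturation requires V_DS ≥ V_GS − V_t = 0.687 V; 12.2 ≥ 0.687 ✓.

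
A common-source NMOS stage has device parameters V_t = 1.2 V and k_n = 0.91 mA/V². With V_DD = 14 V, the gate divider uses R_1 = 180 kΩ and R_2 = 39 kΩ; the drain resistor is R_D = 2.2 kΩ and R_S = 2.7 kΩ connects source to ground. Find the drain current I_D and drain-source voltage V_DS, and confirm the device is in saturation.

I_D ≈ 0.22 mA, V_DS ≈ 13 V

V_G = V_DD·R_2/(R_1+R_2) = 14×39/219 = 2.49 V.
Assume saturation: I_D = (k_n/2)(V_GS − V_t)² with V_GS = V_G − I_D·R_S = 2.49 − 2.7·I_D.
Substituting gives 3.32·I_D² − 4.18·I_D + 0.761 = 0, with roots I_D = 0.221 or 1.04 mA.
The root I_D = 1.04 mA gives V_GS = -0.311 V ≤ V_t, so take I_D = 0.221 mA.
Then V_GS = 1.9 V and V_DS = V_DD − I_D(R_D+R_S) = 14 − 0.221×4.9 = 12.9 V.
Saturation requires V_DS ≥ V_GS − V_t = 0.697 V; 12.9 ≥ 0.697 ✓.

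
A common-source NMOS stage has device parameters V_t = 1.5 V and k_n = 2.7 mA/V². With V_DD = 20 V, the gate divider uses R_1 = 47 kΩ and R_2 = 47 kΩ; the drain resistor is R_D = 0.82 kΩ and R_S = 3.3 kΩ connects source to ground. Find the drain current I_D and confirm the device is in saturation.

V_G = V_DD·R_2/(R_1+R_2) = 20×47/94 = 10 V.
Assume saturation: I_D = (k_n/2)(V_GS − V_t)² with V_GS = V_G − I_D·R_S = 10 − 3.3·I_D.
Substituting gives 14.7·I_D² − 76.7·I_D + 97.5 = 0, with roots I_D = 2.19 or 3.03 mA.
The root I_D = 3.03 mA gives V_GS = 0.00192 V ≤ V_t, so take I_D = 2.19 mA.
Then V_GS = 2.77 V and V_DS = V_DD − I_D(R_D+R_S) = 20 − 2.19×4.12 = 11 V.
Saturation requires V_DS ≥ V_GS − V_t = 1.27 V; 11 ≥ 1.27 ✓.

I_D ≈ 2.2 mA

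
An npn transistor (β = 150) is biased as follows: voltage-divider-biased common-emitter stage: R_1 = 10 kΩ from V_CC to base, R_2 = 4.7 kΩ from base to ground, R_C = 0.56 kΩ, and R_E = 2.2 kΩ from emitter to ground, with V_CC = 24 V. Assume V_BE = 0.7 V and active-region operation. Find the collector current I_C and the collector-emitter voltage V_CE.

Thevenize the base divider: V_Th = V_CC·R_2/(R_1+R_2) = 24×4.7/14.7 = 7.67 V, R_Th = R_1‖R_2 = 3.2 kΩ.
Base-emitter loop: V_Th = I_B·R_Th + V_BE + (β+1)I_B·R_E, so I_B = (7.67 − 0.7) / (3.2 + 151×2.2) = 0.0208 mA.
I_C = β·I_B = 150×0.0208 = 3.12 mA, and I_E = (β+1)I_B = 3.14 mA.
V_CE = V_CC − I_C·R_C − I_E·R_E = 24 − 3.12×0.56 − 3.14×2.2 = 15.3 V.
V_CE = 15.3 V > 0.2 V confirms active-region operation.

I_C ≈ 3.1 mA, V_CE ≈ 15 V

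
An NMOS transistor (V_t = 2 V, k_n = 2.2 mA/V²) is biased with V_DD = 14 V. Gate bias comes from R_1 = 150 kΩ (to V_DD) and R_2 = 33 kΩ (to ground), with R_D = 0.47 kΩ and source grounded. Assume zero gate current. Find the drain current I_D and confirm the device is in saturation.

I_D ≈ 0.3 mA

V_G = V_DD·R_2/(R_1+R_2) = 14×33/183 = 2.52 V. With the source grounded, V_GS = V_G = 2.52 V.
Assume saturation: I_D = (k_n/2)(V_GS − V_t)² = (2.2/2)×(2.52 − 2)² = 1.1×0.525² = 0.303 mA.
V_DS = V_DD − I_D·R_D = 14 − 0.303×0.47 = 13.9 V.
Saturation requires V_DS ≥ V_GS − V_t = 0.525 V; 13.9 ≥ 0.525 ✓.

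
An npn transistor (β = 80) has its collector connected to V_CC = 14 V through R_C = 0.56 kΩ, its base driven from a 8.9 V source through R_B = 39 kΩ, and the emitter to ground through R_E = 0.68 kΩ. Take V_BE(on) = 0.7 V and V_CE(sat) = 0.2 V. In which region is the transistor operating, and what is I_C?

active; I_C ≈ 7 mA

Assume active. Base-emitter loop: I_B = (V_BB − V_BE)/(R_B + (β+1)R_E) = (8.9 − 0.7)/(39 + 81×0.68) = 0.0872 mA.
I_C = β·I_B = 80×0.0872 = 6.97 mA.
V_CE = V_CC − I_C·R_C − I_E·R_E = 14 − 6.97×0.56 − 7.06×0.68 = 5.29 V > V_CE(sat), so the active-region assumption holds.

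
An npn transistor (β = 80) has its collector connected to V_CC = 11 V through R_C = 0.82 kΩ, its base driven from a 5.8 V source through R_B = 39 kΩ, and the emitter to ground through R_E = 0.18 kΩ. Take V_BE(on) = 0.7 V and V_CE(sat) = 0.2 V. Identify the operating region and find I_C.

Assume active. Base-emitter loop: I_B = (V_BB − V_BE)/(R_B + (β+1)R_E) = (5.8 − 0.7)/(39 + 81×0.18) = 0.0952 mA.
I_C = β·I_B = 80×0.0952 = 7.61 mA.
V_CE = V_CC − I_C·R_C − I_E·R_E = 11 − 7.61×0.82 − 7.71×0.18 = 3.37 V > V_CE(sat), so the active-region assumption holds.

active; I_C ≈ 7.6 mA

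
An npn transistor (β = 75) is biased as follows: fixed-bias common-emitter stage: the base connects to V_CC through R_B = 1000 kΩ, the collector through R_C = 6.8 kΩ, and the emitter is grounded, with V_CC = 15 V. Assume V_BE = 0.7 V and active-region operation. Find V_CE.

V_CE ≈ 7.7 V

Base loop: V_CC = I_B·R_B + V_BE, so I_B = (15 − 0.7)/1000 kΩ = 0.0143 mA.
In the active region I_C = β·I_B = 75 × 0.0143 = 1.07 mA.
Collector loop: V_CE = V_CC − I_C·R_C = 15 − 1.07×6.8 = 7.71 V.
Since V_CE = 7.71 V > V_CE(sat) ≈ 0.2 V, the transistor is in the active region as assumed.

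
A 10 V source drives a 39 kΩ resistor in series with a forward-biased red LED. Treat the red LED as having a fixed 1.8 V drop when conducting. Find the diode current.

KVL around the loop: 10 = V_D + I·R = 1.8 + I × 39 kΩ.
So I = (10 − 1.8) / 39 kΩ = 8.2 / 39 = 0.21 mA.

I ≈ 0.21 mA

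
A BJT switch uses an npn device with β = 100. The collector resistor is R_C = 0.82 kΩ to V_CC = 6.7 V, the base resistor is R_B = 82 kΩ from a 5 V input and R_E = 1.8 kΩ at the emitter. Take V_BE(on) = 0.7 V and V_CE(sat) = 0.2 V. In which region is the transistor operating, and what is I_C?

Assume active. Base-emitter loop: I_B = (V_BB − V_BE)/(R_B + (β+1)R_E) = (5 − 0.7)/(82 + 101×1.8) = 0.0163 mA.
I_C = β·I_B = 100×0.0163 = 1.63 mA.
V_CE = V_CC − I_C·R_C − I_E·R_E = 6.7 − 1.63×0.82 − 1.65×1.8 = 2.4 V > V_CE(sat), so the active-region assumption holds.

active; I_C ≈ 1.6 mA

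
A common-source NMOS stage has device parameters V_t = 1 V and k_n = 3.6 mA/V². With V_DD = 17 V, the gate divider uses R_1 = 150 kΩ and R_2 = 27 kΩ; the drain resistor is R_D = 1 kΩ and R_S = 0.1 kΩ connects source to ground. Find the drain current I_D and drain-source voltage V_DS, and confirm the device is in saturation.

V_G = V_DD·R_2/(R_1+R_2) = 17×27/177 = 2.59 V.
Assume saturation: I_D = (k_n/2)(V_GS − V_t)² with V_GS = V_G − I_D·R_S = 2.59 − 0.1·I_D.
Substituting gives 0.018·I_D² − 1.57·I_D + 4.57 = 0, with roots I_D = 3.01 or 84.4 mA.
The root I_D = 84.4 mA gives V_GS = -5.85 V ≤ V_t, so take I_D = 3.01 mA.
Then V_GS = 2.29 V and V_DS = V_DD − I_D(R_D+R_S) = 17 − 3.01×1.1 = 13.7 V.
Saturation requires V_DS ≥ V_GS − V_t = 1.29 V; 13.7 ≥ 1.29 ✓.

I_D ≈ 3 mA, V_DS ≈ 14 V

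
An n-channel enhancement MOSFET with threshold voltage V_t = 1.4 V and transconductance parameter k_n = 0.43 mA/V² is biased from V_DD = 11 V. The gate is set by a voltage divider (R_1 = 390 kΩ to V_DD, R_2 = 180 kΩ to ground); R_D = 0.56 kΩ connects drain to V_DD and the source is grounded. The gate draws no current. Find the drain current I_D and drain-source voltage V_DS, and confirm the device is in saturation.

V_G = V_DD·R_2/(R_1+R_2) = 11×180/570 = 3.47 V. With the source grounded, V_GS = V_G = 3.47 V.
Assume saturation: I_D = (k_n/2)(V_GS − V_t)² = (0.43/2)×(3.47 − 1.4)² = 0.215×2.07² = 0.925 mA.
V_DS = V_DD − I_D·R_D = 11 − 0.925×0.56 = 10.5 V.
Saturation requires V_DS ≥ V_GS − V_t = 2.07 V; 10.5 ≥ 2.07 ✓.

I_D ≈ 0.92 mA, V_DS ≈ 10 V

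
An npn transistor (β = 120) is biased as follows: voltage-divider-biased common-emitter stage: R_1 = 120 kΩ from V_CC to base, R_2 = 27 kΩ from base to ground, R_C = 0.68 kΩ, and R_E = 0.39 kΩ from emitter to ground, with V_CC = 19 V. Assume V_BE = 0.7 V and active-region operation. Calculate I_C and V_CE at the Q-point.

I_C ≈ 4.8 mA, V_CE ≈ 14 V

Thevenize the base divider: V_Th = V_CC·R_2/(R_1+R_2) = 19×27/147 = 3.49 V, R_Th = R_1‖R_2 = 22 kΩ.
Base-emitter loop: V_Th = I_B·R_Th + V_BE + (β+1)I_B·R_E, so I_B = (3.49 − 0.7) / (22 + 121×0.39) = 0.0403 mA.
I_C = β·I_B = 120×0.0403 = 4.84 mA, and I_E = (β+1)I_B = 4.88 mA.
V_CE = V_CC − I_C·R_C − I_E·R_E = 19 − 4.84×0.68 − 4.88×0.39 = 13.8 V.
V_CE = 13.8 V > 0.2 V confirms active-region operation.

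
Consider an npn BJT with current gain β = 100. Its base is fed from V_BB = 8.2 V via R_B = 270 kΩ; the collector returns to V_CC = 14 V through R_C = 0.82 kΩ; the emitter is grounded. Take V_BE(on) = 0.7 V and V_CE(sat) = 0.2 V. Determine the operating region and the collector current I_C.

active; I_C ≈ 2.8 mA

Assume active. Base-emitter loop: I_B = (V_BB − V_BE)/R_B = (8.2 − 0.7)/270 = 0.0278 mA.
I_C = β·I_B = 100×0.0278 = 2.78 mA.
V_CE = V_CC − I_C·R_C = 14 − 2.78×0.82 = 11.7 V > V_CE(sat), so the active-region assumption holds.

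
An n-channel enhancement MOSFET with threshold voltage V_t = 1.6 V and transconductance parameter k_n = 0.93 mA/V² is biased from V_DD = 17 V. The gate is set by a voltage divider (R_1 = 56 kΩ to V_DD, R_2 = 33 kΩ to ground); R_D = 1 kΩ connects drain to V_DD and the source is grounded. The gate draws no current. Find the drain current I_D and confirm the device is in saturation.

V_G = V_DD·R_2/(R_1+R_2) = 17×33/89 = 6.3 V. With the source grounded, V_GS = V_G = 6.3 V.
Assume saturation: I_D = (k_n/2)(V_GS − V_t)² = (0.93/2)×(6.3 − 1.6)² = 0.465×4.7² = 10.3 mA.
V_DS = V_DD − I_D·R_D = 17 − 10.3×1 = 6.71 V.
Saturation requires V_DS ≥ V_GS − V_t = 4.7 V; 6.71 ≥ 4.7 ✓.

I_D ≈ 10 mA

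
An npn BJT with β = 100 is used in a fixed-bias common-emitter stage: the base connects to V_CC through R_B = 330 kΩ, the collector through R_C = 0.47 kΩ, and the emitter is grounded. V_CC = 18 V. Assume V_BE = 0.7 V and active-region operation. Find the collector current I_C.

I_C ≈ 5.2 mA

Base loop: V_CC = I_B·R_B + V_BE, so I_B = (18 − 0.7)/330 kΩ = 0.0524 mA.
In the active region I_C = β·I_B = 100 × 0.0524 = 5.24 mA.
Collector loop: V_CE = V_CC − I_C·R_C = 18 − 5.24×0.47 = 15.5 V.
Since V_CE = 15.5 V > V_CE(sat) ≈ 0.2 V, the transistor is in the active region as assumed.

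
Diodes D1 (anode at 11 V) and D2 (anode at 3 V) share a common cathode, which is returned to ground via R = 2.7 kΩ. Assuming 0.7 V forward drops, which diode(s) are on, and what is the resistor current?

Only D1 conducts; I_R ≈ 3.8 mA

Assume both conduct. Then node N would need to be at both 11−0.7 = 10.3 V and 3−0.7 = 2.3 V, which is impossible.
Assume only D1 conducts: V_N = 11 − 0.7 = 10.3 V, so I_R = 10.3/2.7 = 3.81 mA.
Check D2: its anode-to-cathode voltage is 3 − 10.3 = -7.3 V < 0.7 V, so it is off. The assumption is consistent.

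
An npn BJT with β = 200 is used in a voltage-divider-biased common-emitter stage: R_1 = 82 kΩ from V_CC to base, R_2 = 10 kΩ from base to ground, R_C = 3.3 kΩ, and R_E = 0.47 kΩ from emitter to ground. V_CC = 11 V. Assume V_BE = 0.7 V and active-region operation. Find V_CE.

Thevenize the base divider: V_Th = V_CC·R_2/(R_1+R_2) = 11×10/92 = 1.2 V, R_Th = R_1‖R_2 = 8.91 kΩ.
Base-emitter loop: V_Th = I_B·R_Th + V_BE + (β+1)I_B·R_E, so I_B = (1.2 − 0.7) / (8.91 + 201×0.47) = 0.00479 mA.
I_C = β·I_B = 200×0.00479 = 0.959 mA, and I_E = (β+1)I_B = 0.964 mA.
V_CE = V_CC − I_C·R_C − I_E·R_E = 11 − 0.959×3.3 − 0.964×0.47 = 7.38 V.
V_CE = 7.38 V > 0.2 V confirms active-region operation.

V_CE ≈ 7.4 V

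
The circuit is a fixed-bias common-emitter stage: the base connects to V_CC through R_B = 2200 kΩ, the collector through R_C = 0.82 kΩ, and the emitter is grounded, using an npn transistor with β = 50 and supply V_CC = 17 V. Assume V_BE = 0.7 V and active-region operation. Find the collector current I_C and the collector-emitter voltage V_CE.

I_C ≈ 0.37 mA, V_CE ≈ 17 V

Base loop: V_CC = I_B·R_B + V_BE, so I_B = (17 − 0.7)/2200 kΩ = 0.00741 mA.
In the active region I_C = β·I_B = 50 × 0.00741 = 0.37 mA.
Collector loop: V_CE = V_CC − I_C·R_C = 17 − 0.37×0.82 = 16.7 V.
Since V_CE = 16.7 V > V_CE(sat) ≈ 0.2 V, the transistor is in the active region as assumed.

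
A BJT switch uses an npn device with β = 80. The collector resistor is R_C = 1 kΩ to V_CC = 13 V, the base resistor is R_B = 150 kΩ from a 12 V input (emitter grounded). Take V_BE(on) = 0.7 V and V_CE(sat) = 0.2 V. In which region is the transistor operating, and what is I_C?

active; I_C ≈ 6 mA

Assume active. Base-emitter loop: I_B = (V_BB − V_BE)/R_B = (12 − 0.7)/150 = 0.0753 mA.
I_C = β·I_B = 80×0.0753 = 6.03 mA.
V_CE = V_CC − I_C·R_C = 13 − 6.03×1 = 6.97 V > V_CE(sat), so the active-region assumption holds.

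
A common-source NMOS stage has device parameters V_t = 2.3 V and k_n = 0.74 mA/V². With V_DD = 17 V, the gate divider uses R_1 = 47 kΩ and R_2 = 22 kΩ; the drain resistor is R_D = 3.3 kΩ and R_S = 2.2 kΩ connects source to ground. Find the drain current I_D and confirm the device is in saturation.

V_G = V_DD·R_2/(R_1+R_2) = 17×22/69 = 5.42 V.
Assume saturation: I_D = (k_n/2)(V_GS − V_t)² with V_GS = V_G − I_D·R_S = 5.42 − 2.2·I_D.
Substituting gives 1.79·I_D² − 6.08·I_D + 3.6 = 0, with roots I_D = 0.765 or 2.63 mA.
The root I_D = 2.63 mA gives V_GS = -0.366 V ≤ V_t, so take I_D = 0.765 mA.
Then V_GS = 3.74 V and V_DS = V_DD − I_D(R_D+R_S) = 17 − 0.765×5.5 = 12.8 V.
Saturation requires V_DS ≥ V_GS − V_t = 1.44 V; 12.8 ≥ 1.44 ✓.

I_D ≈ 0.76 mA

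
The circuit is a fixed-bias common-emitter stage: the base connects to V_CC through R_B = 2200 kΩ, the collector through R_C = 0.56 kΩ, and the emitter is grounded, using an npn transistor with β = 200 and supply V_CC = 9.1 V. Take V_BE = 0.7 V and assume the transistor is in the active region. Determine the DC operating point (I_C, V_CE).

Base loop: V_CC = I_B·R_B + V_BE, so I_B = (9.1 − 0.7)/2200 kΩ = 0.00382 mA.
In the active region I_C = β·I_B = 200 × 0.00382 = 0.764 mA.
Collector loop: V_CE = V_CC − I_C·R_C = 9.1 − 0.764×0.56 = 8.67 V.
Since V_CE = 8.67 V > V_CE(sat) ≈ 0.2 V, the transistor is in the active region as assumed.

I_C ≈ 0.76 mA, V_CE ≈ 8.7 V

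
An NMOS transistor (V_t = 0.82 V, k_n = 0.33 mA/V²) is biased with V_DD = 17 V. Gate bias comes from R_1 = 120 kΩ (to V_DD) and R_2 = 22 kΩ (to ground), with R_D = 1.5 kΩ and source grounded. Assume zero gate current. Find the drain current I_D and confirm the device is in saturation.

V_G = V_DD·R_2/(R_1+R_2) = 17×22/142 = 2.63 V. With the source grounded, V_GS = V_G = 2.63 V.
Assume saturation: I_D = (k_n/2)(V_GS − V_t)² = (0.33/2)×(2.63 − 0.82)² = 0.165×1.81² = 0.543 mA.
V_DS = V_DD − I_D·R_D = 17 − 0.543×1.5 = 16.2 V.
Saturation requires V_DS ≥ V_GS − V_t = 1.81 V; 16.2 ≥ 1.81 ✓.

I_D ≈ 0.54 mA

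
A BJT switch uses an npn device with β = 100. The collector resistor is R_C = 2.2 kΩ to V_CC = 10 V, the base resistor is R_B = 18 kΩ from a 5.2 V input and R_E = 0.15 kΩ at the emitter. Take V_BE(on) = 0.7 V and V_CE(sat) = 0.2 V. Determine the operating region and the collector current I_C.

saturation; I_C ≈ 4.2 mA

Assume active: I_B = (5.2 − 0.7)/(18 + 101×0.15) = 0.136 mA, I_C = β·I_B = 13.6 mA.
Then V_CE = 10 − 13.6×2.2 − 13.7×0.15 = -21.9 V < 0.2 V — the active assumption fails.
Re-solve with V_CE = 0.2 V. KCL at the emitter: V_E/R_E = (V_BB−0.7−V_E)/R_B + (V_CC−0.2−V_E)/R_C, giving V_E = 0.656 V.
I_C = (V_CC − 0.2 − V_E)/R_C = (9.8 − 0.656)/2.2 = 4.16 mA.
Check: I_B = (4.5 − 0.656)/18 = 0.214 mA, and β·I_B = 21.4 mA > I_C, confirming saturation.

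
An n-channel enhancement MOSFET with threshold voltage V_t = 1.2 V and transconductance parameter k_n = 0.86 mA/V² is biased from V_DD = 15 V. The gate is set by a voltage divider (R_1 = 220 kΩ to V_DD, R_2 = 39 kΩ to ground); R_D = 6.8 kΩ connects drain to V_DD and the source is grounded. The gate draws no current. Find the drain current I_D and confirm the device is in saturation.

I_D ≈ 0.48 mA

V_G = V_DD·R_2/(R_1+R_2) = 15×39/259 = 2.26 V. With the source grounded, V_GS = V_G = 2.26 V.
Assume saturation: I_D = (k_n/2)(V_GS − V_t)² = (0.86/2)×(2.26 − 1.2)² = 0.43×1.06² = 0.482 mA.
V_DS = V_DD − I_D·R_D = 15 − 0.482×6.8 = 11.7 V.
Saturation requires V_DS ≥ V_GS − V_t = 1.06 V; 11.7 ≥ 1.06 ✓.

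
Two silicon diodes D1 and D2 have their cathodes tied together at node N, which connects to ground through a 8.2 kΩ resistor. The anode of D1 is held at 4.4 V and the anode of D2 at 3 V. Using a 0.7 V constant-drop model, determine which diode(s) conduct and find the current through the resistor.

Only D1 conducts; I_R ≈ 0.45 mA

Assume both conduct. Then node N would need to be at both 4.4−0.7 = 3.7 V and 3−0.7 = 2.3 V, which is impossible.
Assume only D1 conducts: V_N = 4.4 − 0.7 = 3.7 V, so I_R = 3.7/8.2 = 0.451 mA.
Check D2: its anode-to-cathode voltage is 3 − 3.7 = -0.7 V < 0.7 V, so it is off. The assumption is consistent.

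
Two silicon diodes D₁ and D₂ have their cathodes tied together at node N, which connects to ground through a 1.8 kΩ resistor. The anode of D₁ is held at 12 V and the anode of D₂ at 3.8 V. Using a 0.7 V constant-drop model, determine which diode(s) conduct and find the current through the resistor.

Only D₁ conducts; I_R ≈ 6.3 mA

Assume both conduct. Then node N would need to be at both 12−0.7 = 11.3 V and 3.8−0.7 = 3.1 V, which is impossible.
Assume only D₁ conducts: V_N = 12 − 0.7 = 11.3 V, so I_R = 11.3/1.8 = 6.28 mA.
Check D₂: its anode-to-cathode voltage is 3.8 − 11.3 = -7.5 V < 0.7 V, so it is off. The assumption is consistent.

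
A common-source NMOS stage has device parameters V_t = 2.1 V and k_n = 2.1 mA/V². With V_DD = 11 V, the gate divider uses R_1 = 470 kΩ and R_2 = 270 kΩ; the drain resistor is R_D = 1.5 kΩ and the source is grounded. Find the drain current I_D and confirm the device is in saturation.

V_G = V_DD·R_2/(R_1+R_2) = 11×270/740 = 4.01 V. With the source grounded, V_GS = V_G = 4.01 V.
Assume saturation: I_D = (k_n/2)(V_GS − V_t)² = (2.1/2)×(4.01 − 2.1)² = 1.05×1.91² = 3.84 mA.
V_DS = V_DD − I_D·R_D = 11 − 3.84×1.5 = 5.23 V.
Saturation requires V_DS ≥ V_GS − V_t = 1.91 V; 5.23 ≥ 1.91 ✓.

I_D ≈ 3.8 mA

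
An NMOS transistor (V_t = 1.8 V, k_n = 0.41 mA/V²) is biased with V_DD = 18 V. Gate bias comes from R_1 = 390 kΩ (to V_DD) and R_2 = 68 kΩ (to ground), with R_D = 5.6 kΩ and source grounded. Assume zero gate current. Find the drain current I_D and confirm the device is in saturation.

I_D ≈ 0.16 mA

V_G = V_DD·R_2/(R_1+R_2) = 18×68/458 = 2.67 V. With the source grounded, V_GS = V_G = 2.67 V.
Assume saturation: I_D = (k_n/2)(V_GS − V_t)² = (0.41/2)×(2.67 − 1.8)² = 0.205×0.872² = 0.156 mA.
V_DS = V_DD − I_D·R_D = 18 − 0.156×5.6 = 17.1 V.
Saturation requires V_DS ≥ V_GS − V_t = 0.872 V; 17.1 ≥ 0.872 ✓.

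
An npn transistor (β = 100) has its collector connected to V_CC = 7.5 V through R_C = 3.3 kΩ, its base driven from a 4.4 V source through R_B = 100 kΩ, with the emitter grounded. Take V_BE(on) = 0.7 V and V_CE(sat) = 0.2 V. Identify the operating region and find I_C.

saturation; I_C ≈ 2.2 mA

Assume active: I_B = (4.4 − 0.7)/100 = 0.037 mA, giving I_C = β·I_B = 3.7 mA.
But then V_CE = 7.5 − 3.7×3.3 = -4.71 V < V_CE(sat) = 0.2 V — impossible in the active region.
So the transistor is saturated. With V_CE = 0.2 V, I_C = (V_CC − 0.2)/R_C = 7.3/3.3 = 2.21 mA.
Check: β·I_B = 3.7 mA > I_C = 2.21 mA, confirming saturation.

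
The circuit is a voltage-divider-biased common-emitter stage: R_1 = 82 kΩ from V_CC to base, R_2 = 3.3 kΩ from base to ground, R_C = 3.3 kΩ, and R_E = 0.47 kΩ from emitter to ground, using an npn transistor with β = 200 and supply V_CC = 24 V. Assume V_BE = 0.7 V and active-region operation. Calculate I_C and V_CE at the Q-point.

Thevenize the base divider: V_Th = V_CC·R_2/(R_1+R_2) = 24×3.3/85.3 = 0.928 V, R_Th = R_1‖R_2 = 3.17 kΩ.
Base-emitter loop: V_Th = I_B·R_Th + V_BE + (β+1)I_B·R_E, so I_B = (0.928 − 0.7) / (3.17 + 201×0.47) = 0.00234 mA.
I_C = β·I_B = 200×0.00234 = 0.468 mA, and I_E = (β+1)I_B = 0.47 mA.
V_CE = V_CC − I_C·R_C − I_E·R_E = 24 − 0.468×3.3 − 0.47×0.47 = 22.2 V.
V_CE = 22.2 V > 0.2 V confirms active-region operation.

I_C ≈ 0.47 mA, V_CE ≈ 22 V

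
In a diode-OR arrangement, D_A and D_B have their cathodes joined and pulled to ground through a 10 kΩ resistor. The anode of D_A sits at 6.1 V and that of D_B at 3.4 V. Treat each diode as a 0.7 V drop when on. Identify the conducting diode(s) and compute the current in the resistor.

Assume both conduct. Then node N would need to be at both 6.1−0.7 = 5.4 V and 3.4−0.7 = 2.7 V, which is impossible.
Assume only D_A conducts: V_N = 6.1 − 0.7 = 5.4 V, so I_R = 5.4/10 = 0.54 mA.
Check D_B: its anode-to-cathode voltage is 3.4 − 5.4 = -2 V < 0.7 V, so it is off. The assumption is consistent.

Only D_A conducts; I_R ≈ 0.54 mA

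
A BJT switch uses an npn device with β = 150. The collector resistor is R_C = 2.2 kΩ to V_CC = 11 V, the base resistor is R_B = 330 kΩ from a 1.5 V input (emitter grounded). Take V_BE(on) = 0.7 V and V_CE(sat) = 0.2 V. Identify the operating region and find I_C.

active; I_C ≈ 0.36 mA

Assume active. Base-emitter loop: I_B = (V_BB − V_BE)/R_B = (1.5 − 0.7)/330 = 0.00242 mA.
I_C = β·I_B = 150×0.00242 = 0.364 mA.
V_CE = V_CC − I_C·R_C = 11 − 0.364×2.2 = 10.2 V > V_CE(sat), so the active-region assumption holds.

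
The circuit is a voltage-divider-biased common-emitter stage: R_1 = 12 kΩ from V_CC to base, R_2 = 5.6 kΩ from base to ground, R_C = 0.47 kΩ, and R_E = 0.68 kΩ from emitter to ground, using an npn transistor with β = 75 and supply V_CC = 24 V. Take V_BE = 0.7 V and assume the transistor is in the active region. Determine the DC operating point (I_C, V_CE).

I_C ≈ 9.4 mA, V_CE ≈ 13 V

Thevenize the base divider: V_Th = V_CC·R_2/(R_1+R_2) = 24×5.6/17.6 = 7.64 V, R_Th = R_1‖R_2 = 3.82 kΩ.
Base-emitter loop: V_Th = I_B·R_Th + V_BE + (β+1)I_B·R_E, so I_B = (7.64 − 0.7) / (3.82 + 76×0.68) = 0.125 mA.
I_C = β·I_B = 75×0.125 = 9.37 mA, and I_E = (β+1)I_B = 9.5 mA.
V_CE = V_CC − I_C·R_C − I_E·R_E = 24 − 9.37×0.47 − 9.5×0.68 = 13.1 V.
V_CE = 13.1 V > 0.2 V confirms active-region operation.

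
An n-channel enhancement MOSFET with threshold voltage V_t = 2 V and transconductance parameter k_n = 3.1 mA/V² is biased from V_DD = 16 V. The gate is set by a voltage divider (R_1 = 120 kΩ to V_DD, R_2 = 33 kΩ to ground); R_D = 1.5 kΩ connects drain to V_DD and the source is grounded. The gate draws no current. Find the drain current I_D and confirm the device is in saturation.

I_D ≈ 3.3 mA

V_G = V_DD·R_2/(R_1+R_2) = 16×33/153 = 3.45 V. With the source grounded, V_GS = V_G = 3.45 V.
Assume saturation: I_D = (k_n/2)(V_GS − V_t)² = (3.1/2)×(3.45 − 2)² = 1.55×1.45² = 3.26 mA.
V_DS = V_DD − I_D·R_D = 16 − 3.26×1.5 = 11.1 V.
Saturation requires V_DS ≥ V_GS − V_t = 1.45 V; 11.1 ≥ 1.45 ✓.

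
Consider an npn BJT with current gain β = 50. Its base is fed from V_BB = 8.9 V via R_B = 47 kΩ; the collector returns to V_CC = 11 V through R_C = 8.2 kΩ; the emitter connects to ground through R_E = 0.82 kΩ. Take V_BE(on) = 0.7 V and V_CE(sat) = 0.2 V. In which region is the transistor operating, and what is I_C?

saturation; I_C ≈ 1.2 mA

Assume active: I_B = (8.9 − 0.7)/(47 + 51×0.82) = 0.0923 mA, I_C = β·I_B = 4.62 mA.
Then V_CE = 11 − 4.62×8.2 − 4.71×0.82 = -30.7 V < 0.2 V — the active assumption fails.
Re-solve with V_CE = 0.2 V. KCL at the emitter: V_E/R_E = (V_BB−0.7−V_E)/R_B + (V_CC−0.2−V_E)/R_C, giving V_E = 1.09 V.
I_C = (V_CC − 0.2 − V_E)/R_C = (10.8 − 1.09)/8.2 = 1.18 mA.
Check: I_B = (8.2 − 1.09)/47 = 0.151 mA, and β·I_B = 7.56 mA > I_C, confirming saturation.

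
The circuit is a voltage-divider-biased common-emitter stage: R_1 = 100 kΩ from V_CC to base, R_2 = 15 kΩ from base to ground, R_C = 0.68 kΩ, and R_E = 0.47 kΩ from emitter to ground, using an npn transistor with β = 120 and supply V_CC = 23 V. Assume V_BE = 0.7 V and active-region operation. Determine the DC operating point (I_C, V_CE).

Thevenize the base divider: V_Th = V_CC·R_2/(R_1+R_2) = 23×15/115 = 3 V, R_Th = R_1‖R_2 = 13 kΩ.
Base-emitter loop: V_Th = I_B·R_Th + V_BE + (β+1)I_B·R_E, so I_B = (3 − 0.7) / (13 + 121×0.47) = 0.0329 mA.
I_C = β·I_B = 120×0.0329 = 3.95 mA, and I_E = (β+1)I_B = 3.98 mA.
V_CE = V_CC − I_C·R_C − I_E·R_E = 23 − 3.95×0.68 − 3.98×0.47 = 18.4 V.
V_CE = 18.4 V > 0.2 V confirms active-region operation.

I_C ≈ 3.9 mA, V_CE ≈ 18 V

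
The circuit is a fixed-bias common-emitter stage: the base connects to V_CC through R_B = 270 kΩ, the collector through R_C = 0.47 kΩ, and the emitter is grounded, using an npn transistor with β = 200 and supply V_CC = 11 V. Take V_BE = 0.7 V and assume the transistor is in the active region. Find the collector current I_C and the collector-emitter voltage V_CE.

I_C ≈ 7.6 mA, V_CE ≈ 7.4 V

Base loop: V_CC = I_B·R_B + V_BE, so I_B = (11 − 0.7)/270 kΩ = 0.0381 mA.
In the active region I_C = β·I_B = 200 × 0.0381 = 7.63 mA.
Collector loop: V_CE = V_CC − I_C·R_C = 11 − 7.63×0.47 = 7.41 V.
Since V_CE = 7.41 V > V_CE(sat) ≈ 0.2 V, the transistor is in the active region as assumed.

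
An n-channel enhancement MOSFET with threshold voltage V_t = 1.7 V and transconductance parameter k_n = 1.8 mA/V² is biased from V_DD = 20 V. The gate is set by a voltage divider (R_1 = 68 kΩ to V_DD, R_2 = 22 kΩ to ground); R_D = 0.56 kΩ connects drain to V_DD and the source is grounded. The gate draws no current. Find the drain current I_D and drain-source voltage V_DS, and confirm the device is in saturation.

I_D ≈ 9.2 mA, V_DS ≈ 15 V

V_G = V_DD·R_2/(R_1+R_2) = 20×22/90 = 4.89 V. With the source grounded, V_GS = V_G = 4.89 V.
Assume saturation: I_D = (k_n/2)(V_GS − V_t)² = (1.8/2)×(4.89 − 1.7)² = 0.9×3.19² = 9.15 mA.
V_DS = V_DD − I_D·R_D = 20 − 9.15×0.56 = 14.9 V.
Saturation requires V_DS ≥ V_GS − V_t = 3.19 V; 14.9 ≥ 3.19 ✓.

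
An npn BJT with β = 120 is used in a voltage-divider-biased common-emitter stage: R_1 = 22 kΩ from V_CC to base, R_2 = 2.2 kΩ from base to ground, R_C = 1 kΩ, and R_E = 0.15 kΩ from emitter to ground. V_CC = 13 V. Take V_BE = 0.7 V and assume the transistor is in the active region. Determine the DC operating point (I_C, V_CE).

Thevenize the base divider: V_Th = V_CC·R_2/(R_1+R_2) = 13×2.2/24.2 = 1.18 V, R_Th = R_1‖R_2 = 2 kΩ.
Base-emitter loop: V_Th = I_B·R_Th + V_BE + (β+1)I_B·R_E, so I_B = (1.18 − 0.7) / (2 + 121×0.15) = 0.0239 mA.
I_C = β·I_B = 120×0.0239 = 2.87 mA, and I_E = (β+1)I_B = 2.89 mA.
V_CE = V_CC − I_C·R_C − I_E·R_E = 13 − 2.87×1 − 2.89×0.15 = 9.7 V.
V_CE = 9.7 V > 0.2 V confirms active-region operation.

I_C ≈ 2.9 mA, V_CE ≈ 9.7 V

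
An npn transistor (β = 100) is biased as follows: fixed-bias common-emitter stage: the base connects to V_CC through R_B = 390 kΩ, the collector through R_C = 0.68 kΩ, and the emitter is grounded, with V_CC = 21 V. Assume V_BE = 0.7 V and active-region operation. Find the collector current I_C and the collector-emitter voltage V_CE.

I_C ≈ 5.2 mA, V_CE ≈ 17 V

Base loop: V_CC = I_B·R_B + V_BE, so I_B = (21 − 0.7)/390 kΩ = 0.0521 mA.
In the active region I_C = β·I_B = 100 × 0.0521 = 5.21 mA.
Collector loop: V_CE = V_CC − I_C·R_C = 21 − 5.21×0.68 = 17.5 V.
Since V_CE = 17.5 V > V_CE(sat) ≈ 0.2 V, the transistor is in the active region as assumed.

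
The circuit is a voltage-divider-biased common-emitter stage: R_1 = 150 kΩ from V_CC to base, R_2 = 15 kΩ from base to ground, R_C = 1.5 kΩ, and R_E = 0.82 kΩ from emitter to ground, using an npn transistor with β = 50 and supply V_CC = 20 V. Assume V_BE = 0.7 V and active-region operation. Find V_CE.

V_CE ≈ 18 V

Thevenize the base divider: V_Th = V_CC·R_2/(R_1+R_2) = 20×15/165 = 1.82 V, R_Th = R_1‖R_2 = 13.6 kΩ.
Base-emitter loop: V_Th = I_B·R_Th + V_BE + (β+1)I_B·R_E, so I_B = (1.82 − 0.7) / (13.6 + 51×0.82) = 0.0202 mA.
I_C = β·I_B = 50×0.0202 = 1.01 mA, and I_E = (β+1)I_B = 1.03 mA.
V_CE = V_CC − I_C·R_C − I_E·R_E = 20 − 1.01×1.5 − 1.03×0.82 = 17.6 V.
V_CE = 17.6 V > 0.2 V confirms active-region operation.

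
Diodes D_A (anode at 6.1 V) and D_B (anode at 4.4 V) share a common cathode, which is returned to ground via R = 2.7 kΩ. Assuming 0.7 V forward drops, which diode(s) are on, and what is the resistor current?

Assume both conduct. Then node N would need to be at both 6.1−0.7 = 5.4 V and 4.4−0.7 = 3.7 V, which is impossible.
Assume only D_A conducts: V_N = 6.1 − 0.7 = 5.4 V, so I_R = 5.4/2.7 = 2 mA.
Check D_B: its anode-to-cathode voltage is 4.4 − 5.4 = -1 V < 0.7 V, so it is off. The assumption is consistent.

Only D_A conducts; I_R ≈ 2 mA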